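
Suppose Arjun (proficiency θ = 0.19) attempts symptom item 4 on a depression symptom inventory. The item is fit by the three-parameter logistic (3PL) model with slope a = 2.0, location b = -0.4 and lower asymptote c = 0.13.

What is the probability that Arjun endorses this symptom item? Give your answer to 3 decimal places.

P(θ) = c + (1 − c) · 1 / (1 + exp(−a(θ − b)))
Exponent: 2.0 × (0.19 − (-0.4)) = 1.1800
1/(1 + e^{-1.1800}) = 0.7649
P = 0.13 + 0.87 × 0.7649 = 0.7955

0.796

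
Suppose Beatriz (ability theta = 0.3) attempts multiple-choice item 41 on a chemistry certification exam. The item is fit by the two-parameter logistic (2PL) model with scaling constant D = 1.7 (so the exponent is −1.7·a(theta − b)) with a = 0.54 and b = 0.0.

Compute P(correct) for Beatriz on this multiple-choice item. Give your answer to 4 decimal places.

0.5684

P(theta) = 1 / (1 + exp(−D·a(theta − b)))
Exponent: 1.7 × 0.54 × (0.3 − 0.0) = 0.2754
1/(1 + e^{-0.2754}) = 0.5684
P = 0.5684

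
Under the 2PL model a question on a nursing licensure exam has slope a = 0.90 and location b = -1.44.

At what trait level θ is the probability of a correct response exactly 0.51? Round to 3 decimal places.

-1.396

P(θ) = 1 / (1 + exp(−a(θ − b)))
logit = ln(0.5100/0.4900) = 0.0400
θ = b + logit/(a) = -1.44 + 0.0400/0.9000 = -1.3955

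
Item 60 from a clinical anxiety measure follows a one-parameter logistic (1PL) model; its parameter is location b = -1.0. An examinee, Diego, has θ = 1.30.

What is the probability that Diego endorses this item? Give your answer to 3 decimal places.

P(θ) = 1 / (1 + exp(−(θ − b)))
Exponent: (1.30 − (-1.0)) = 2.3000
1/(1 + e^{-2.3000}) = 0.9089
P = 0.9089

0.909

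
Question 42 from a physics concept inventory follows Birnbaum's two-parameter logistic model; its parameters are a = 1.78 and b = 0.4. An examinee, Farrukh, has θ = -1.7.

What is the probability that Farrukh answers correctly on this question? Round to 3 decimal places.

0.023

P(θ) = 1 / (1 + exp(−a(θ − b)))
Exponent: 1.78 × (-1.7 − 0.4) = -3.7380
1/(1 + e^{3.7380}) = 0.0232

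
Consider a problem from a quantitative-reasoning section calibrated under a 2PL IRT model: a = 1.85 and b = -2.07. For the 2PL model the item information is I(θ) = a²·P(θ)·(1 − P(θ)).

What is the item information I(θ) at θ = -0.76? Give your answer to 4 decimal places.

P = 1/(1+e^{-2.4235}) = 0.9186
P(1−P) = 0.9186 × 0.0814 = 0.0748
I = a² × P(1−P) = 1.85² × 0.0748 = 0.25591

0.2559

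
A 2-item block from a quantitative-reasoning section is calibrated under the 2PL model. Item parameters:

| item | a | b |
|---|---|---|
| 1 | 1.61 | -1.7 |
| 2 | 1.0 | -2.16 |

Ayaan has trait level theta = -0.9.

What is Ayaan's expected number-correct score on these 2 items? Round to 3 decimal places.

1.563

P(theta) = 1 / (1 + exp(−a(theta − b)))
P_1 = 1/(1+e^{-1.2880}) = 0.7838
P_2 = 1/(1+e^{-1.2600}) = 0.7790
E[score] = 0.7838 + 0.7790 = 1.5628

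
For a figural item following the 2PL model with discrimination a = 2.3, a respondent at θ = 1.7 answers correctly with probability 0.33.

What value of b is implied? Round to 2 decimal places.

2.01

P(θ) = 1 / (1 + exp(−a(θ − b)))
logit(0.33) = ln(0.33/0.67) = -0.7082
b = θ − logit/(a) = 1.7 − (-0.7082)/2.3000 = 2.0079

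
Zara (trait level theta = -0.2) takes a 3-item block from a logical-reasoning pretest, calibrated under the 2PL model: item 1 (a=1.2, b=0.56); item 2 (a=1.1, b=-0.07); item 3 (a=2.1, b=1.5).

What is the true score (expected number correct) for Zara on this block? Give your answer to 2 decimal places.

0.78

P(theta) = 1 / (1 + exp(−a(theta − b)))
P_1 = 1/(1+e^{0.9120}) = 0.2866
P_2 = 1/(1+e^{0.1430}) = 0.4643
P_3 = 1/(1+e^{3.5700}) = 0.0274
E[score] = 0.2866 + 0.4643 + 0.0274 = 0.7783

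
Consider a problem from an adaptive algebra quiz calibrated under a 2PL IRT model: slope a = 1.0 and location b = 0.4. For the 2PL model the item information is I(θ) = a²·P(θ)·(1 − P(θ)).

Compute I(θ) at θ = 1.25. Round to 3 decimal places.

P = 1/(1+e^{-0.8500}) = 0.7006
P(1−P) = 0.7006 × 0.2994 = 0.2098
I = a² × P(1−P) = 1.0² × 0.2098 = 0.20977

0.210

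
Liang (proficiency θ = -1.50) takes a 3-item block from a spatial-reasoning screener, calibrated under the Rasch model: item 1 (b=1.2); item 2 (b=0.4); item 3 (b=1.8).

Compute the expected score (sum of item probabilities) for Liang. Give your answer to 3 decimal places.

0.229

P(θ) = 1 / (1 + exp(−(θ − b)))
P_1 = 1/(1+e^{2.7000}) = 0.0630
P_2 = 1/(1+e^{1.9000}) = 0.1301
P_3 = 1/(1+e^{3.3000}) = 0.0356
E[score] = 0.0630 + 0.1301 + 0.0356 = 0.2287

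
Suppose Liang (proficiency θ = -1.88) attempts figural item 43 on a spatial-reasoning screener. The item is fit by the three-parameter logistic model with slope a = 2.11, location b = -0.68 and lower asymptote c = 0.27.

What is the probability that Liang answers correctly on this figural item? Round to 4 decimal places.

P(θ) = c + (1 − c) · 1 / (1 + exp(−a(θ − b)))
Exponent: 2.11 × (-1.88 − (-0.68)) = -2.5320
1/(1 + e^{2.5320}) = 0.0736
P = 0.27 + 0.73 × 0.0736 = 0.3238

0.3238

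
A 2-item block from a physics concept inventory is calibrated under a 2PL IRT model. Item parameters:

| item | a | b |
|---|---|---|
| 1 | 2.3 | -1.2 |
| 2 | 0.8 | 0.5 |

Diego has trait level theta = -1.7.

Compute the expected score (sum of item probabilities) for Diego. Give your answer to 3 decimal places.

P(theta) = 1 / (1 + exp(−a(theta − b)))
P_1 = 1/(1+e^{1.1500}) = 0.2405
P_2 = 1/(1+e^{1.7600}) = 0.1468
E[score] = 0.2405 + 0.1468 = 0.3873

0.387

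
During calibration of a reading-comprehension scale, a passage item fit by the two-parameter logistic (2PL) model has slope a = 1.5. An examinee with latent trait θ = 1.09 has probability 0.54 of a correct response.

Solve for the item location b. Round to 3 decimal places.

P(θ) = 1 / (1 + exp(−a(θ − b)))
logit(0.54) = ln(0.54/0.46) = 0.1603
b = θ − logit/(a) = 1.09 − 0.1603/1.5000 = 0.9831

0.983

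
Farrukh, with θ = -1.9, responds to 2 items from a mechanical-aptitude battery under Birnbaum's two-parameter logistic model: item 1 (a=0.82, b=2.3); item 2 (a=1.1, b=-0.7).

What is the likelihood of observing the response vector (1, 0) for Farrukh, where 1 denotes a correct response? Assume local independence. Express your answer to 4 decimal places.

0.0244

P(θ) = 1 / (1 + exp(−a(θ − b)))
P_1 = 1/(1+e^{3.4440}) = 0.0309
P_2 = 1/(1+e^{1.3200}) = 0.2108
L = P_1 × (1−P_2) = 0.0309 × 0.7892 = 0.02442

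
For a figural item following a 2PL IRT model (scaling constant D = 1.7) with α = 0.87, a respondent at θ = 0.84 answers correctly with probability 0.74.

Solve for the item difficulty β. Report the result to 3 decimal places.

P(θ) = 1 / (1 + exp(−D·α(θ − β)))
logit(0.74) = ln(0.74/0.26) = 1.0460
β = θ − logit/(1.7·α) = 0.84 − 1.0460/1.4790 = 0.1328

0.133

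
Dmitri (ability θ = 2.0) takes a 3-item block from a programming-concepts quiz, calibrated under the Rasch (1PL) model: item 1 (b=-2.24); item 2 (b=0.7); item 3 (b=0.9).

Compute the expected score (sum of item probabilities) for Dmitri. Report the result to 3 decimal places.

P(θ) = 1 / (1 + exp(−(θ − b)))
P_1 = 1/(1+e^{-4.2400}) = 0.9858
P_2 = 1/(1+e^{-1.3000}) = 0.7858
P_3 = 1/(1+e^{-1.1000}) = 0.7503
E[score] = 0.9858 + 0.7858 + 0.7503 = 2.5219

2.522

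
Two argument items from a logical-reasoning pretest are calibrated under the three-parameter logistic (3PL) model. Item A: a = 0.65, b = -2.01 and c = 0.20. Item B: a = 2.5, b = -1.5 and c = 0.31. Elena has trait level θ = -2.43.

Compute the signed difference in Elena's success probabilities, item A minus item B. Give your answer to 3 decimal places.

P(θ) = c + (1 − c) · 1 / (1 + exp(−a(θ − b)))
P_A = 0.5457
P_B = 0.3715
P_A − P_B = 0.1743

0.174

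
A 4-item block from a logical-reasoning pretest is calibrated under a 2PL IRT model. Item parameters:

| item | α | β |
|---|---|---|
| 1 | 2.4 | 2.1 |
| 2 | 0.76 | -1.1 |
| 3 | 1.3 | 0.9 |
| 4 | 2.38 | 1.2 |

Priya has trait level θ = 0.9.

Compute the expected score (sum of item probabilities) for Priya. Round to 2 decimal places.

1.70

P(θ) = 1 / (1 + exp(−α(θ − β)))
P_1 = 1/(1+e^{2.8800}) = 0.0532
P_2 = 1/(1+e^{-1.5200}) = 0.8205
P_3 = 1/(1+e^{0.0000}) = 0.5000
P_4 = 1/(1+e^{0.7140}) = 0.3287
E[score] = 0.0532 + 0.8205 + 0.5000 + 0.3287 = 1.7024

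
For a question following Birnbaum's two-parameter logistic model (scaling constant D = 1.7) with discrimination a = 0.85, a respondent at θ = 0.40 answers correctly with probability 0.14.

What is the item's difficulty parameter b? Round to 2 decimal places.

P(θ) = 1 / (1 + exp(−D·a(θ − b)))
logit(0.14) = ln(0.14/0.86) = -1.8153
b = θ − logit/(1.7·a) = 0.40 − (-1.8153)/1.4450 = 1.6563

1.66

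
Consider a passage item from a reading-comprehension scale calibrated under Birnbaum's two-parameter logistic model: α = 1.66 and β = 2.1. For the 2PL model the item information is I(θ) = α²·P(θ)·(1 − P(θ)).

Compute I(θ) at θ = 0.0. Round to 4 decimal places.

P = 1/(1+e^{3.4860}) = 0.0297
P(1−P) = 0.0297 × 0.9703 = 0.0288
I = α² × P(1−P) = 1.66² × 0.0288 = 0.07944

0.0794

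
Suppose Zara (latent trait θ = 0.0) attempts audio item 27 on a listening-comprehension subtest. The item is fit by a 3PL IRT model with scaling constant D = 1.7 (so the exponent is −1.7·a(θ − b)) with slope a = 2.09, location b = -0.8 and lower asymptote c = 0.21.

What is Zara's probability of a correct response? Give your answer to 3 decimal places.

0.956

P(θ) = c + (1 − c) · 1 / (1 + exp(−D·a(θ − b)))
Exponent: 1.7 × 2.09 × (0.0 − (-0.8)) = 2.8424
1/(1 + e^{-2.8424}) = 0.9449
P = 0.21 + 0.79 × 0.9449 = 0.9565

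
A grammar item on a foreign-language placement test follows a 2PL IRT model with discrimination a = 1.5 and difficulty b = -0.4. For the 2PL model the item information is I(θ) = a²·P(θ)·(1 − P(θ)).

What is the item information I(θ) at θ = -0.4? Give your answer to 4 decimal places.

0.5625

P = 1/(1+e^{0.0000}) = 0.5000
P(1−P) = 0.5000 × 0.5000 = 0.2500
I = a² × P(1−P) = 1.5² × 0.2500 = 0.56250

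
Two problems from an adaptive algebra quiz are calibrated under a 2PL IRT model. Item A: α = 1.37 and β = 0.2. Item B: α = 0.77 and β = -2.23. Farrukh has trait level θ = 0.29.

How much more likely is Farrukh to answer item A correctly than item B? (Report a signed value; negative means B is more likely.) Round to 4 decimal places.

-0.3436

P(θ) = 1 / (1 + exp(−α(θ − β)))
P_A = 0.5308
P_B = 0.8744
P_A − P_B = -0.3436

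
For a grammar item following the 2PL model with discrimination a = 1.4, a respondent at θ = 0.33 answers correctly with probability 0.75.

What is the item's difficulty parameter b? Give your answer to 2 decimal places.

P(θ) = 1 / (1 + exp(−a(θ − b)))
logit(0.75) = ln(0.75/0.25) = 1.0986
b = θ − logit/(a) = 0.33 − 1.0986/1.4000 = -0.4547

-0.45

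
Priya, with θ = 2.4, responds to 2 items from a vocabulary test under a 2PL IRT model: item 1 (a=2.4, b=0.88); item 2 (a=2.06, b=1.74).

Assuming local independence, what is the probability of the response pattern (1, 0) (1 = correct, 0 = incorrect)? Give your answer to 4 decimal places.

0.1991

P(θ) = 1 / (1 + exp(−a(θ − b)))
P_1 = 1/(1+e^{-3.6480}) = 0.9746
P_2 = 1/(1+e^{-1.3596}) = 0.7957
L = P_1 × (1−P_2) = 0.9746 × 0.2043 = 0.19912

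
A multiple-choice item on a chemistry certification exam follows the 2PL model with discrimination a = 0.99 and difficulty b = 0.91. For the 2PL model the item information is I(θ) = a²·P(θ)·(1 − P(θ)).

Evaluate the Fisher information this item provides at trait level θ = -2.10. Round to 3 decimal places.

P = 1/(1+e^{2.9799}) = 0.0483
P(1−P) = 0.0483 × 0.9517 = 0.0460
I = a² × P(1−P) = 0.99² × 0.0460 = 0.04509

0.045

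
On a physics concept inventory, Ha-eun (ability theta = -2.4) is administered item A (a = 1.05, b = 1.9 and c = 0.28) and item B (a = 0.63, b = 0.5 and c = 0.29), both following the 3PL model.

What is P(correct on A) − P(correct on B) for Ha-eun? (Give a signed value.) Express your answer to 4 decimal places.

-0.1006

P(theta) = c + (1 − c) · 1 / (1 + exp(−a(theta − b)))
P_A = 0.2878
P_B = 0.3884
P_A − P_B = -0.1006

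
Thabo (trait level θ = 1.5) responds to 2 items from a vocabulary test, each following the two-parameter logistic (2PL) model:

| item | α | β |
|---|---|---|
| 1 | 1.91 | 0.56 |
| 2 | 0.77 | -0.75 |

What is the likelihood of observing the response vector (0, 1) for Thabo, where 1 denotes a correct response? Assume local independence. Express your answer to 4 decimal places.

0.1210

P(θ) = 1 / (1 + exp(−α(θ − β)))
P_1 = 1/(1+e^{-1.7954}) = 0.8576
P_2 = 1/(1+e^{-1.7325}) = 0.8497
L = (1−P_1) × P_2 = 0.1424 × 0.8497 = 0.12101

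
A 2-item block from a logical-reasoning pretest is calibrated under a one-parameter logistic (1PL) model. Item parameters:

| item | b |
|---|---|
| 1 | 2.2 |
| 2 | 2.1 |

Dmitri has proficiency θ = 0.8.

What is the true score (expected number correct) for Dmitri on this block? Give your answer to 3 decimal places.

0.412

P(θ) = 1 / (1 + exp(−(θ − b)))
P_1 = 1/(1+e^{1.4000}) = 0.1978
P_2 = 1/(1+e^{1.3000}) = 0.2142
E[score] = 0.1978 + 0.2142 = 0.4120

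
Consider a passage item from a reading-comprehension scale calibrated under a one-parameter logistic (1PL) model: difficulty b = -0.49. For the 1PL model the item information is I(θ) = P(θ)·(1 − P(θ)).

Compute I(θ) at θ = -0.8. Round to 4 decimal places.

P = 1/(1+e^{0.3100}) = 0.4231
P(1−P) = 0.4231 × 0.5769 = 0.2441
I = P(1−P) = 0.24409

0.2441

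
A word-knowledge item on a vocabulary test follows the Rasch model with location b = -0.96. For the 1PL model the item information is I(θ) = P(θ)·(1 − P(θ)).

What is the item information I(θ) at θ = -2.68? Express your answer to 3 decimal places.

0.129

P = 1/(1+e^{1.7200}) = 0.1519
P(1−P) = 0.1519 × 0.8481 = 0.1288
I = P(1−P) = 0.12881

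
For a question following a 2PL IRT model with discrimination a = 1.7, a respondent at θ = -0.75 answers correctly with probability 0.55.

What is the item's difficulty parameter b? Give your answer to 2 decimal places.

P(θ) = 1 / (1 + exp(−a(θ − b)))
logit(0.55) = ln(0.55/0.45) = 0.2007
b = θ − logit/(a) = -0.75 − 0.2007/1.7000 = -0.8680

-0.87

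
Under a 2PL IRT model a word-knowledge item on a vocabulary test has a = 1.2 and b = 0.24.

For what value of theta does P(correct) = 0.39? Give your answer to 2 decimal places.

-0.13

P(theta) = 1 / (1 + exp(−a(theta − b)))
logit = ln(0.3900/0.6100) = -0.4473
theta = b + logit/(a) = 0.24 + (-0.4473)/1.2000 = -0.1328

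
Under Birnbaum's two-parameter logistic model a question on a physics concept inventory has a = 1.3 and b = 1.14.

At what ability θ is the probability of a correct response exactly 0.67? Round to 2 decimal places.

P(θ) = 1 / (1 + exp(−a(θ − b)))
logit = ln(0.6700/0.3300) = 0.7082
θ = b + logit/(a) = 1.14 + 0.7082/1.3000 = 1.6848

1.68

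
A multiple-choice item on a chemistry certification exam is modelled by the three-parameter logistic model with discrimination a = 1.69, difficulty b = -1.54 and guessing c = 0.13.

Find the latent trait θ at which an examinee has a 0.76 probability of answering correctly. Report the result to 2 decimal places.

-0.97

P(θ) = c + (1 − c) · 1 / (1 + exp(−a(θ − b)))
Remove guessing floor: (0.76 − 0.13)/(1 − 0.13) = 0.7241
logit = ln(0.7241/0.2759) = 0.9651
θ = b + logit/(a) = -1.54 + 0.9651/1.6900 = -0.9689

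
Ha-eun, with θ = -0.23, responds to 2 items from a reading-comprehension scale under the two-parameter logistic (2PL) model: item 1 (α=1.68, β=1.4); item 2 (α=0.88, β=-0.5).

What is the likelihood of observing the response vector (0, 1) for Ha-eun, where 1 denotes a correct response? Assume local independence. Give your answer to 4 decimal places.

P(θ) = 1 / (1 + exp(−α(θ − β)))
P_1 = 1/(1+e^{2.7384}) = 0.0607
P_2 = 1/(1+e^{-0.2376}) = 0.5591
L = (1−P_1) × P_2 = 0.9393 × 0.5591 = 0.52516

0.5252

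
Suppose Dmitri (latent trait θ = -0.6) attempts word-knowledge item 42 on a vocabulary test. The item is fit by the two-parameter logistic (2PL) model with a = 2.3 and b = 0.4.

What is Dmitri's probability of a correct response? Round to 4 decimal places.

0.0911

P(θ) = 1 / (1 + exp(−a(θ − b)))
Exponent: 2.3 × (-0.6 − 0.4) = -2.3000
1/(1 + e^{2.3000}) = 0.0911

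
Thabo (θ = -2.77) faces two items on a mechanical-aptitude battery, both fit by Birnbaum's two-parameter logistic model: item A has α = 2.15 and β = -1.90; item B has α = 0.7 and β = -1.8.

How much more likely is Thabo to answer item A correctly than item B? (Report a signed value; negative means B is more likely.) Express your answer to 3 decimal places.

P(θ) = 1 / (1 + exp(−α(θ − β)))
P_A = 0.1335
P_B = 0.3365
P_A − P_B = -0.2030

-0.203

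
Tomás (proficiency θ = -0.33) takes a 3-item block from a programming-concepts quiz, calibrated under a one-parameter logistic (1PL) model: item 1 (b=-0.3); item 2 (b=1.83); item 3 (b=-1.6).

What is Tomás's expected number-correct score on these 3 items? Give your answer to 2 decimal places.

P(θ) = 1 / (1 + exp(−(θ − b)))
P_1 = 1/(1+e^{0.0300}) = 0.4925
P_2 = 1/(1+e^{2.1600}) = 0.1034
P_3 = 1/(1+e^{-1.2700}) = 0.7807
E[score] = 0.4925 + 0.1034 + 0.7807 = 1.3766

1.38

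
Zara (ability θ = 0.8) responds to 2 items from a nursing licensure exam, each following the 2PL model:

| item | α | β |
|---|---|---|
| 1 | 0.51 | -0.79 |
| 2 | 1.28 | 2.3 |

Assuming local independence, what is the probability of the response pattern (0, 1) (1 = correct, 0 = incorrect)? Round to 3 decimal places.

0.039

P(θ) = 1 / (1 + exp(−α(θ − β)))
P_1 = 1/(1+e^{-0.8109}) = 0.6923
P_2 = 1/(1+e^{1.9200}) = 0.1279
L = (1−P_1) × P_2 = 0.3077 × 0.1279 = 0.03934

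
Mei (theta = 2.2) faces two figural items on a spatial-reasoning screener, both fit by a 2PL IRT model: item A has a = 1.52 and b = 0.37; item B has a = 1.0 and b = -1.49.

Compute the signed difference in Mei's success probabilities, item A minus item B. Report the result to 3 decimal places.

-0.034

P(theta) = 1 / (1 + exp(−a(theta − b)))
P_A = 0.9417
P_B = 0.9756
P_A − P_B = -0.0340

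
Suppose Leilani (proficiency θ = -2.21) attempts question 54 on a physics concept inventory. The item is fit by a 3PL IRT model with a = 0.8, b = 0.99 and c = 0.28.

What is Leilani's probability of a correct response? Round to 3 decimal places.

P(θ) = c + (1 − c) · 1 / (1 + exp(−a(θ − b)))
Exponent: 0.8 × (-2.21 − 0.99) = -2.5600
1/(1 + e^{2.5600}) = 0.0718
P = 0.28 + 0.72 × 0.0718 = 0.3317

0.332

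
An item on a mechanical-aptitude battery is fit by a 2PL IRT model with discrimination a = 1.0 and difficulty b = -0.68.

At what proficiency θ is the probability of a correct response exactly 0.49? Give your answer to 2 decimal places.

P(θ) = 1 / (1 + exp(−a(θ − b)))
logit = ln(0.4900/0.5100) = -0.0400
θ = b + logit/(a) = -0.68 + (-0.0400)/1.0000 = -0.7200

-0.72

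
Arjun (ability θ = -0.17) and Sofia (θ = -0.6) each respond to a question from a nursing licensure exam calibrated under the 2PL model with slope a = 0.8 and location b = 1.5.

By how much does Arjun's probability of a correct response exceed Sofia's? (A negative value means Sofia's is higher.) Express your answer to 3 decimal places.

P(θ) = 1 / (1 + exp(−a(θ − b)))
P(Arjun) = 0.2082  [exponent -1.3360]
P(Sofia) = 0.1571  [exponent -1.6800]
Difference = 0.2082 − 0.1571 = 0.0511

0.051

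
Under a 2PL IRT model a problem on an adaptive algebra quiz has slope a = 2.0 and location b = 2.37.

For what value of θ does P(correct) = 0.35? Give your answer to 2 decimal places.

P(θ) = 1 / (1 + exp(−a(θ − b)))
logit = ln(0.3500/0.6500) = -0.6190
θ = b + logit/(a) = 2.37 + (-0.6190)/2.0000 = 2.0605

2.06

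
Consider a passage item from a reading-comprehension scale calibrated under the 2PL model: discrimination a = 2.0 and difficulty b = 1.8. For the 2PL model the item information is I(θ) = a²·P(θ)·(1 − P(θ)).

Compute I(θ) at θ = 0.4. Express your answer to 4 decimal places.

P = 1/(1+e^{2.8000}) = 0.0573
P(1−P) = 0.0573 × 0.9427 = 0.0540
I = a² × P(1−P) = 2.0² × 0.0540 = 0.21615

0.2162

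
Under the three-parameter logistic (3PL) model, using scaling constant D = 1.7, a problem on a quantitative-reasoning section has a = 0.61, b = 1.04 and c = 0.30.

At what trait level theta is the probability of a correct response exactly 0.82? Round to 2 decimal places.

2.06

P(theta) = c + (1 − c) · 1 / (1 + exp(−D·a(theta − b)))
Remove guessing floor: (0.82 − 0.30)/(1 − 0.30) = 0.7429
logit = ln(0.7429/0.2571) = 1.0609
theta = b + logit/(1.7·a) = 1.04 + 1.0609/1.0370 = 2.0630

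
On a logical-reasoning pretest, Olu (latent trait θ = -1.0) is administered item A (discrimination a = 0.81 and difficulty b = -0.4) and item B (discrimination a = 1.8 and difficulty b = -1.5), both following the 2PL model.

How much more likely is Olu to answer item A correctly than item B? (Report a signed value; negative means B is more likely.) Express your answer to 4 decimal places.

P(θ) = 1 / (1 + exp(−a(θ − b)))
P_A = 0.3808
P_B = 0.7109
P_A − P_B = -0.3301

-0.3301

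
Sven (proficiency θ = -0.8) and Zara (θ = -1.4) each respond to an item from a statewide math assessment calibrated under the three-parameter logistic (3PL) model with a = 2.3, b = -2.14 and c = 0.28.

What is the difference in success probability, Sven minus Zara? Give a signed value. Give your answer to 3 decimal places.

P(θ) = c + (1 − c) · 1 / (1 + exp(−a(θ − b)))
P(Sven) = 0.9684  [exponent 3.0820]
P(Zara) = 0.8890  [exponent 1.7020]
Difference = 0.9684 − 0.8890 = 0.0795

0.079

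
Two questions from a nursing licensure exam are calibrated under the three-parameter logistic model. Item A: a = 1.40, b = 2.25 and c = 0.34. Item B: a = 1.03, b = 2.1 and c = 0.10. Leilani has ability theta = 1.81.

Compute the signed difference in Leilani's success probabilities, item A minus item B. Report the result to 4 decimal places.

0.0882

P(theta) = c + (1 − c) · 1 / (1 + exp(−a(theta − b)))
P_A = 0.5715
P_B = 0.4833
P_A − P_B = 0.0882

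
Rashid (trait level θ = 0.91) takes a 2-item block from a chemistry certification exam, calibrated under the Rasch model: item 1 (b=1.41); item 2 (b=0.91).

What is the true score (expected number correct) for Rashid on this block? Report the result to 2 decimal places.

P(θ) = 1 / (1 + exp(−(θ − b)))
P_1 = 1/(1+e^{0.5000}) = 0.3775
P_2 = 1/(1+e^{0.0000}) = 0.5000
E[score] = 0.3775 + 0.5000 = 0.8775

0.88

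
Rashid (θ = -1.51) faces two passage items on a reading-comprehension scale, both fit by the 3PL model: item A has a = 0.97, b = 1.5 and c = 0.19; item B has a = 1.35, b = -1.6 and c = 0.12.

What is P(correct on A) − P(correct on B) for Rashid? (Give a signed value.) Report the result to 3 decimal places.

P(θ) = c + (1 − c) · 1 / (1 + exp(−a(θ − b)))
P_A = 0.2315
P_B = 0.5867
P_A − P_B = -0.3552

-0.355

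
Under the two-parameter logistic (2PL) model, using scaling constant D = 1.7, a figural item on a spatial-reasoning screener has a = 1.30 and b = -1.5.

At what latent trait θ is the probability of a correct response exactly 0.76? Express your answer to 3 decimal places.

-0.978

P(θ) = 1 / (1 + exp(−D·a(θ − b)))
logit = ln(0.7600/0.2400) = 1.1527
θ = b + logit/(1.7·a) = -1.5 + 1.1527/2.2100 = -0.9784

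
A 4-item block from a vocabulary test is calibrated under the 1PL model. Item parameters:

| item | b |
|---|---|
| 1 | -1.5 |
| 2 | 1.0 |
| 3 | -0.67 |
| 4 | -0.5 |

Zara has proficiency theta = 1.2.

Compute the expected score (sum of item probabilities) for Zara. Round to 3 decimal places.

3.199

P(theta) = 1 / (1 + exp(−(theta − b)))
P_1 = 1/(1+e^{-2.7000}) = 0.9370
P_2 = 1/(1+e^{-0.2000}) = 0.5498
P_3 = 1/(1+e^{-1.8700}) = 0.8665
P_4 = 1/(1+e^{-1.7000}) = 0.8455
E[score] = 0.9370 + 0.5498 + 0.8665 + 0.8455 = 3.1989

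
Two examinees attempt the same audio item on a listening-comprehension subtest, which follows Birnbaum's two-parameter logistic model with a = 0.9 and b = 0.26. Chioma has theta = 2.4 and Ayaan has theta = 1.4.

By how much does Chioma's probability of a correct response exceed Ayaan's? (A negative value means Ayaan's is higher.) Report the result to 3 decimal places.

P(theta) = 1 / (1 + exp(−a(theta − b)))
P(Chioma) = 0.8728  [exponent 1.9260]
P(Ayaan) = 0.7361  [exponent 1.0260]
Difference = 0.8728 − 0.7361 = 0.1367

0.137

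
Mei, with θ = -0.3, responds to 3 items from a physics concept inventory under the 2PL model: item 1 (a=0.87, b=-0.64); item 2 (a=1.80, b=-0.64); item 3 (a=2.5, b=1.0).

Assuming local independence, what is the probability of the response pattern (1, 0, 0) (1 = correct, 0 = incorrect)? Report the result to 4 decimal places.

0.1941

P(θ) = 1 / (1 + exp(−a(θ − b)))
P_1 = 1/(1+e^{-0.2958}) = 0.5734
P_2 = 1/(1+e^{-0.6120}) = 0.6484
P_3 = 1/(1+e^{3.2500}) = 0.0373
L = P_1 × (1−P_2) × (1−P_3) = 0.5734 × 0.3516 × 0.9627 = 0.19409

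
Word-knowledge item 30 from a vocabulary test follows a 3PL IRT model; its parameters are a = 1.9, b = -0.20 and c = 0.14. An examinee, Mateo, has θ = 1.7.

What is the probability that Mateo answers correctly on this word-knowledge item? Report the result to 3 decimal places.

P(θ) = c + (1 − c) · 1 / (1 + exp(−a(θ − b)))
Exponent: 1.9 × (1.7 − (-0.20)) = 3.6100
1/(1 + e^{-3.6100}) = 0.9737
P = 0.14 + 0.86 × 0.9737 = 0.9773

0.977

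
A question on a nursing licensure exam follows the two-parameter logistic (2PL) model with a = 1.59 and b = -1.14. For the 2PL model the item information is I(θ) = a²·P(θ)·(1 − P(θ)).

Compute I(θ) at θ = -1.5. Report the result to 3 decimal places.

0.583

P = 1/(1+e^{0.5724}) = 0.3607
P(1−P) = 0.3607 × 0.6393 = 0.2306
I = a² × P(1−P) = 1.59² × 0.2306 = 0.58296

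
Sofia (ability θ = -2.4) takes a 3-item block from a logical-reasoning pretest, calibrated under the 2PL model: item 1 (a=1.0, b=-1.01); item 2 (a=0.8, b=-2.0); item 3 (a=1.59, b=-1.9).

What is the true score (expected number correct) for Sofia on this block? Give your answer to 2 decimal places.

P(θ) = 1 / (1 + exp(−a(θ − b)))
P_1 = 1/(1+e^{1.3900}) = 0.1994
P_2 = 1/(1+e^{0.3200}) = 0.4207
P_3 = 1/(1+e^{0.7950}) = 0.3111
E[score] = 0.1994 + 0.4207 + 0.3111 = 0.9312

0.93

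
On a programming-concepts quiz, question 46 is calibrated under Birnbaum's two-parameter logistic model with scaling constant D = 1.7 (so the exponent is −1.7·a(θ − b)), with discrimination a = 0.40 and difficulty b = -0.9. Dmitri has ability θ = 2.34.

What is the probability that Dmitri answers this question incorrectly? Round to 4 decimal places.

0.0995

P(θ) = 1 / (1 + exp(−D·a(θ − b)))
Exponent: 1.7 × 0.40 × (2.34 − (-0.9)) = 2.2032
1/(1 + e^{-2.2032}) = 0.9005
P = 0.9005
P(incorrect) = 1 − 0.9005 = 0.0995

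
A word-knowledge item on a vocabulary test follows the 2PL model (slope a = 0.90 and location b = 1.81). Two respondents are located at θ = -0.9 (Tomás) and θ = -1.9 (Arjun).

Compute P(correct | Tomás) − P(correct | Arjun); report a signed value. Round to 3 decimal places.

0.046

P(θ) = 1 / (1 + exp(−a(θ − b)))
P(Tomás) = 0.0802  [exponent -2.4390]
P(Arjun) = 0.0343  [exponent -3.3390]
Difference = 0.0802 − 0.0343 = 0.0460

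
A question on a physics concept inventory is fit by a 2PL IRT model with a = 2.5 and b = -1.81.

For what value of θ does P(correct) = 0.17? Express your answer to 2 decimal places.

P(θ) = 1 / (1 + exp(−a(θ − b)))
logit = ln(0.1700/0.8300) = -1.5856
θ = b + logit/(a) = -1.81 + (-1.5856)/2.5000 = -2.4443

-2.44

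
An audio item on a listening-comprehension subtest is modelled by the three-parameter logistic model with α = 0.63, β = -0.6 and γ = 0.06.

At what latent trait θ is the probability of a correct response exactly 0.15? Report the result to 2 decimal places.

P(θ) = γ + (1 − γ) · 1 / (1 + exp(−α(θ − β)))
Remove guessing floor: (0.15 − 0.06)/(1 − 0.06) = 0.0957
logit = ln(0.0957/0.9043) = -2.2454
θ = β + logit/(α) = -0.6 + (-2.2454)/0.6300 = -4.1642

-4.16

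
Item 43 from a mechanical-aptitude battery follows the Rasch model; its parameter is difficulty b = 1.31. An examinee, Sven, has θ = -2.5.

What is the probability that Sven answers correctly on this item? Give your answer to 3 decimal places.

0.022

P(θ) = 1 / (1 + exp(−(θ − b)))
Exponent: (-2.5 − 1.31) = -3.8100
1/(1 + e^{3.8100}) = 0.0217
P = 0.0217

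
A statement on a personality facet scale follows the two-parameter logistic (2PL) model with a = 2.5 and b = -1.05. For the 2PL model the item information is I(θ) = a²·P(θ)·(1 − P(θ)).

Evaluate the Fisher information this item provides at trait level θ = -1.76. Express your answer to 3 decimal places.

0.774

P = 1/(1+e^{1.7750}) = 0.1449
P(1−P) = 0.1449 × 0.8551 = 0.1239
I = a² × P(1−P) = 2.5² × 0.1239 = 0.77450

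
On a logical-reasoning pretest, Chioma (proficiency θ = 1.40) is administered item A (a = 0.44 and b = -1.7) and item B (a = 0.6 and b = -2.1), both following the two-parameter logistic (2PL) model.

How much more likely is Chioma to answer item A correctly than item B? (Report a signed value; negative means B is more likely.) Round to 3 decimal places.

-0.094

P(θ) = 1 / (1 + exp(−a(θ − b)))
P_A = 0.7964
P_B = 0.8909
P_A − P_B = -0.0945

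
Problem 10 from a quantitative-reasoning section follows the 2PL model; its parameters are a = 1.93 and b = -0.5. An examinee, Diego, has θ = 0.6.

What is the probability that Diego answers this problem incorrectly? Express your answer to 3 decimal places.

0.107

P(θ) = 1 / (1 + exp(−a(θ − b)))
Exponent: 1.93 × (0.6 − (-0.5)) = 2.1230
1/(1 + e^{-2.1230}) = 0.8931
P(incorrect) = 1 − 0.8931 = 0.1069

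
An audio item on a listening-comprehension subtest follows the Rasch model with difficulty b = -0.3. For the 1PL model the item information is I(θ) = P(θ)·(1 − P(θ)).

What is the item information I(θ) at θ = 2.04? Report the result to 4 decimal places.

P = 1/(1+e^{-2.3400}) = 0.9121
P(1−P) = 0.9121 × 0.0879 = 0.0801
I = P(1−P) = 0.08014

0.0801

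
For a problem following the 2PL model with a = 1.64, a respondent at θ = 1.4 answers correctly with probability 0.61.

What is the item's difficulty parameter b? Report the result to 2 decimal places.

1.13

P(θ) = 1 / (1 + exp(−a(θ − b)))
logit(0.61) = ln(0.61/0.39) = 0.4473
b = θ − logit/(a) = 1.4 − 0.4473/1.6400 = 1.1272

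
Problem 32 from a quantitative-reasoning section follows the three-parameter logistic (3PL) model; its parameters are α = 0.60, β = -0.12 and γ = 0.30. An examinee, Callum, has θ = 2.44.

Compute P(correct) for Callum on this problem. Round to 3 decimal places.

0.876

P(θ) = γ + (1 − γ) · 1 / (1 + exp(−α(θ − β)))
Exponent: 0.60 × (2.44 − (-0.12)) = 1.5360
1/(1 + e^{-1.5360}) = 0.8229
P = 0.30 + 0.70 × 0.8229 = 0.8760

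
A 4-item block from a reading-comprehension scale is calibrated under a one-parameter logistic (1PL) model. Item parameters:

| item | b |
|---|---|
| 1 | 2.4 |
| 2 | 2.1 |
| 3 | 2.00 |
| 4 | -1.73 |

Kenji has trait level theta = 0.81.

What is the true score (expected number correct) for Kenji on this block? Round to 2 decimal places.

P(theta) = 1 / (1 + exp(−(theta − b)))
P_1 = 1/(1+e^{1.5900}) = 0.1694
P_2 = 1/(1+e^{1.2900}) = 0.2159
P_3 = 1/(1+e^{1.1900}) = 0.2333
P_4 = 1/(1+e^{-2.5400}) = 0.9269
E[score] = 0.1694 + 0.2159 + 0.2333 + 0.9269 = 1.5454

1.55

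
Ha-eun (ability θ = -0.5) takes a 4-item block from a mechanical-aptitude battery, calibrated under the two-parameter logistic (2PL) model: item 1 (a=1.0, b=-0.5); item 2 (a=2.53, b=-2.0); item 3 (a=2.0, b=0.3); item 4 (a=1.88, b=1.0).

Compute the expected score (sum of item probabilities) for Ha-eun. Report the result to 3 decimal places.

P(θ) = 1 / (1 + exp(−a(θ − b)))
P_1 = 1/(1+e^{0.0000}) = 0.5000
P_2 = 1/(1+e^{-3.7950}) = 0.9780
P_3 = 1/(1+e^{1.6000}) = 0.1680
P_4 = 1/(1+e^{2.8200}) = 0.0563
E[score] = 0.5000 + 0.9780 + 0.1680 + 0.0563 = 1.7022

1.702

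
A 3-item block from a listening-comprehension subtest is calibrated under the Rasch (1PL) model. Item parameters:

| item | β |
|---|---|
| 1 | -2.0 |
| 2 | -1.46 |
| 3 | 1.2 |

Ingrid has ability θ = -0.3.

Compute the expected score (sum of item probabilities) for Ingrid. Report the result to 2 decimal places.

1.79

P(θ) = 1 / (1 + exp(−(θ − β)))
P_1 = 1/(1+e^{-1.7000}) = 0.8455
P_2 = 1/(1+e^{-1.1600}) = 0.7613
P_3 = 1/(1+e^{1.5000}) = 0.1824
E[score] = 0.8455 + 0.7613 + 0.1824 = 1.7893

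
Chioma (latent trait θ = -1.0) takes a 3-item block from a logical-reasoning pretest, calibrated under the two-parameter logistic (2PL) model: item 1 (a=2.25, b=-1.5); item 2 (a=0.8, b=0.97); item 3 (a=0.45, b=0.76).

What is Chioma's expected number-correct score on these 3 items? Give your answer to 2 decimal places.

1.24

P(θ) = 1 / (1 + exp(−a(θ − b)))
P_1 = 1/(1+e^{-1.1250}) = 0.7549
P_2 = 1/(1+e^{1.5760}) = 0.1714
P_3 = 1/(1+e^{0.7920}) = 0.3117
E[score] = 0.7549 + 0.1714 + 0.3117 = 1.2380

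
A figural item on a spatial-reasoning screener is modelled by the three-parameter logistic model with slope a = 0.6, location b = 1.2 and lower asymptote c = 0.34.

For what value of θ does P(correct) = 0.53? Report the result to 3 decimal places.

P(θ) = c + (1 − c) · 1 / (1 + exp(−a(θ − b)))
Remove guessing floor: (0.53 − 0.34)/(1 − 0.34) = 0.2879
logit = ln(0.2879/0.7121) = -0.9057
θ = b + logit/(a) = 1.2 + (-0.9057)/0.6000 = -0.3095

-0.310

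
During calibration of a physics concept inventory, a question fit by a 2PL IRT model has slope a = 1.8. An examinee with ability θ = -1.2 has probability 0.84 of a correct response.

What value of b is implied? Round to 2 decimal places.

P(θ) = 1 / (1 + exp(−a(θ − b)))
logit(0.84) = ln(0.84/0.16) = 1.6582
b = θ − logit/(a) = -1.2 − 1.6582/1.8000 = -2.1212

-2.12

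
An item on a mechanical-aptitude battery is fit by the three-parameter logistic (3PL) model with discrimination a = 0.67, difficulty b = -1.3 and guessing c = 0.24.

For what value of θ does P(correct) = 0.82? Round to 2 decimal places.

0.45

P(θ) = c + (1 − c) · 1 / (1 + exp(−a(θ − b)))
Remove guessing floor: (0.82 − 0.24)/(1 − 0.24) = 0.7632
logit = ln(0.7632/0.2368) = 1.1701
θ = b + logit/(a) = -1.3 + 1.1701/0.6700 = 0.4464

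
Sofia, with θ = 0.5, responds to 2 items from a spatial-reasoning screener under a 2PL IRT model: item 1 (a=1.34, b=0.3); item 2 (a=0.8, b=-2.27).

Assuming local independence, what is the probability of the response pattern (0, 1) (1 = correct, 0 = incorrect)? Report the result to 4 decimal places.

0.3908

P(θ) = 1 / (1 + exp(−a(θ − b)))
P_1 = 1/(1+e^{-0.2680}) = 0.5666
P_2 = 1/(1+e^{-2.2160}) = 0.9017
L = (1−P_1) × P_2 = 0.4334 × 0.9017 = 0.39079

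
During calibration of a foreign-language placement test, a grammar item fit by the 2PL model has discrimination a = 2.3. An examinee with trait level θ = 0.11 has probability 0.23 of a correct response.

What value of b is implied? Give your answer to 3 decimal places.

P(θ) = 1 / (1 + exp(−a(θ − b)))
logit(0.23) = ln(0.23/0.77) = -1.2083
b = θ − logit/(a) = 0.11 − (-1.2083)/2.3000 = 0.6354

0.635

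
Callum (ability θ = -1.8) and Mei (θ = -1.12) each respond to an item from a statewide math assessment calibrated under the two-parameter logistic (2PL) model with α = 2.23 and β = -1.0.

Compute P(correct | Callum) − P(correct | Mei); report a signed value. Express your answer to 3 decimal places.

P(θ) = 1 / (1 + exp(−α(θ − β)))
P(Callum) = 0.1438  [exponent -1.7840]
P(Mei) = 0.4335  [exponent -0.2676]
Difference = 0.1438 − 0.4335 = -0.2897

-0.290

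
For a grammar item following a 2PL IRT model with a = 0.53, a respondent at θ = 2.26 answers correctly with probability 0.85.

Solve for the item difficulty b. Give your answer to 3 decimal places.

-1.013

P(θ) = 1 / (1 + exp(−a(θ − b)))
logit(0.85) = ln(0.85/0.15) = 1.7346
b = θ − logit/(a) = 2.26 − 1.7346/0.5300 = -1.0128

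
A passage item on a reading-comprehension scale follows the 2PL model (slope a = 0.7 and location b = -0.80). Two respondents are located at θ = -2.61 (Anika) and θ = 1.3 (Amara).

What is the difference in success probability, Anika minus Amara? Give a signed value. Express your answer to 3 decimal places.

P(θ) = 1 / (1 + exp(−a(θ − b)))
P(Anika) = 0.2198  [exponent -1.2670]
P(Amara) = 0.8131  [exponent 1.4700]
Difference = 0.2198 − 0.8131 = -0.5933

-0.593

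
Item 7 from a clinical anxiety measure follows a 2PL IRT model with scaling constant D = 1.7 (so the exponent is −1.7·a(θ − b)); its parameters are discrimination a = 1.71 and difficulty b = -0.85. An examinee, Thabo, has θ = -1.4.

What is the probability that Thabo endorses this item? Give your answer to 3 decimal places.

0.168

P(θ) = 1 / (1 + exp(−D·a(θ − b)))
Exponent: 1.7 × 1.71 × (-1.4 − (-0.85)) = -1.5988
1/(1 + e^{1.5988}) = 0.1681
P = 0.1681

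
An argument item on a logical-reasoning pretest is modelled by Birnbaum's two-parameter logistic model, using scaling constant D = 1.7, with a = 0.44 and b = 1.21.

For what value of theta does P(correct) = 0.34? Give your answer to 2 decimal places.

P(theta) = 1 / (1 + exp(−D·a(theta − b)))
logit = ln(0.3400/0.6600) = -0.6633
theta = b + logit/(1.7·a) = 1.21 + (-0.6633)/0.7480 = 0.3232

0.32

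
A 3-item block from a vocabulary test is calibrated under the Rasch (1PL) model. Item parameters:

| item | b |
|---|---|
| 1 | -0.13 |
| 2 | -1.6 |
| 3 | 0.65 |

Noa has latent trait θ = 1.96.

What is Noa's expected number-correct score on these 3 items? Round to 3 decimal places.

P(θ) = 1 / (1 + exp(−(θ − b)))
P_1 = 1/(1+e^{-2.0900}) = 0.8899
P_2 = 1/(1+e^{-3.5600}) = 0.9723
P_3 = 1/(1+e^{-1.3100}) = 0.7875
E[score] = 0.8899 + 0.9723 + 0.7875 = 2.6498

2.650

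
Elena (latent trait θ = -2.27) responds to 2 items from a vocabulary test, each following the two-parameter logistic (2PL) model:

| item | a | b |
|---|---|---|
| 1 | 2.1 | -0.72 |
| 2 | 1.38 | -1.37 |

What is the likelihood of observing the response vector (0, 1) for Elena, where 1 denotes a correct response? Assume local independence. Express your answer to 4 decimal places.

0.2158

P(θ) = 1 / (1 + exp(−a(θ − b)))
P_1 = 1/(1+e^{3.2550}) = 0.0371
P_2 = 1/(1+e^{1.2420}) = 0.2241
L = (1−P_1) × P_2 = 0.9629 × 0.2241 = 0.21576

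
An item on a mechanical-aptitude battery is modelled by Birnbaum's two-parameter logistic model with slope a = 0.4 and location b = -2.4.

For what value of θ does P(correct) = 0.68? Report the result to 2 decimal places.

P(θ) = 1 / (1 + exp(−a(θ − b)))
logit = ln(0.6800/0.3200) = 0.7538
θ = b + logit/(a) = -2.4 + 0.7538/0.4000 = -0.5156

-0.52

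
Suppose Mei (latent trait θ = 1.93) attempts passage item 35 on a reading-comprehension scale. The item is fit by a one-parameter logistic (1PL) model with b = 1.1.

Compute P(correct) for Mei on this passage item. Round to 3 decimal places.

P(θ) = 1 / (1 + exp(−(θ − b)))
Exponent: (1.93 − 1.1) = 0.8300
1/(1 + e^{-0.8300}) = 0.6964
P = 0.6964

0.696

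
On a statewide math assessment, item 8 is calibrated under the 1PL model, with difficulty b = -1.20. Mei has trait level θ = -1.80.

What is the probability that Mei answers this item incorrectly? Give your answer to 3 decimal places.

0.646

P(θ) = 1 / (1 + exp(−(θ − b)))
Exponent: (-1.80 − (-1.20)) = -0.6000
1/(1 + e^{0.6000}) = 0.3543
P = 0.3543
P(incorrect) = 1 − 0.3543 = 0.6457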